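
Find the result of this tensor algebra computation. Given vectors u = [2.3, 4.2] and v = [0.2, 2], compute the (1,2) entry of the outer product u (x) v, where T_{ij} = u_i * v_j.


The outer product entry T_{ij} = u_i * v_j.
We need i=1, j=2.
u_1 = 2.3, v_2 = 2
T_{1,2} = 2.3 * 2 = 4.6

4.6


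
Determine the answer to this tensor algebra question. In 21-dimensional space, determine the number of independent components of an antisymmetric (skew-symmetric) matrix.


An antisymmetric rank-2 tensor satisfies A_{ij} = -A_{ji}, so diagonal entries are zero.
The independent components are the upper-triangular entries: C(n, 2) = n(n-1)/2.
n = 21
C(21, 2) = 21 * 20 / 2 = 420 / 2 = 210

210


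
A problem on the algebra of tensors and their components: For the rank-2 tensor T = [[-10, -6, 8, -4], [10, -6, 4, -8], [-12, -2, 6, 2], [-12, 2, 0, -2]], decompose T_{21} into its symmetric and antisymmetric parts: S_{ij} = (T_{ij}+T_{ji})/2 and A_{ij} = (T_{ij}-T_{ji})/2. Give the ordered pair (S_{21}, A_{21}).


T_{21} = 10
T_{12} = -6
S_{21} = (10 + -6)/2 = 4/2 = 2
A_{21} = (10 - -6)/2 = 16/2 = 8
Check: S + A = 2 + 8 = 10 = T_{21}.

(2, 8)


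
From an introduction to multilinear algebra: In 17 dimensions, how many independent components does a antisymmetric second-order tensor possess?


A antisymmetric rank-2 tensor in d dimensions has d(d-1)/2 independent components.
d = 17
d(d-1)/2 = 17 * 16 / 2 = 272 / 2 = 136

136


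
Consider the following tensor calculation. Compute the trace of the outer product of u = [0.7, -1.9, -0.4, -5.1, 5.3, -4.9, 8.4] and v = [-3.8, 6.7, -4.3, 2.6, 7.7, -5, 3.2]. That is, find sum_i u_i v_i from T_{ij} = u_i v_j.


The outer product gives T_{ij} = u_i v_j.
The trace (contraction) is Tr(T) = sum_i T_{ii} = sum_i u_i v_i.
Diagonal entries:
T_{11} = u_1 * v_1 = 0.7 * -3.8 = -2.66
T_{22} = u_2 * v_2 = -1.9 * 6.7 = -12.73
T_{33} = u_3 * v_3 = -0.4 * -4.3 = 1.72
T_{44} = u_4 * v_4 = -5.1 * 2.6 = -13.26
T_{55} = u_5 * v_5 = 5.3 * 7.7 = 40.81
T_{66} = u_6 * v_6 = -4.9 * -5 = 24.5
T_{77} = u_7 * v_7 = 8.4 * 3.2 = 26.88
Tr(T) = -2.66 + -12.73 + 1.72 + -13.26 + 40.81 + 24.5 + 26.88 = 65.26

65.26


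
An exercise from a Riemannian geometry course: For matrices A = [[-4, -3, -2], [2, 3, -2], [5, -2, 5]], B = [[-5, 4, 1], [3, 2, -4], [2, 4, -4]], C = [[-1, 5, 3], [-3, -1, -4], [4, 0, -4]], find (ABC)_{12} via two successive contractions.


(ABC)_{12} = sum_m (AB)_{1m} C_{m2}. First compute row 1 of AB.
(AB)_{11} = -4*-5 + -3*3 + -2*2 = 7
(AB)_{12} = -4*4 + -3*2 + -2*4 = -30
(AB)_{13} = -4*1 + -3*-4 + -2*-4 = 16
Now contract with column 2 of C:
(AB)_{11} * C_{12} = 7 * 5 = 35
(AB)_{12} * C_{22} = -30 * -1 = 30
(AB)_{13} * C_{32} = 16 * 0 = 0
(ABC)_{12} = 35 + 30 + 0 = 65

65


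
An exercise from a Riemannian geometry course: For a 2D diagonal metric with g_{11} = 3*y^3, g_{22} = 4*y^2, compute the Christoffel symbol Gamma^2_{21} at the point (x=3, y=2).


For a diagonal metric, Gamma^k_{ij} = (1/2) g^{kk} (dg_{ik}/dx_j + dg_{jk}/dx_i - dg_{ij}/dx_k).
The metric is diagonal, so g_{ab} = 0 for a != b.
At the given point: g_{11} = 24, g_{22} = 16
g^{22} = 1/16
dg_{22}/dx_1 = dg_{22}/dx_1 = 0
dg_{12}/dx_2 = 0 (off-diagonal)
dg_{21}/dx_2 = 0 (off-diagonal)
Numerator = 0 + 0 - 0 = 0
Gamma^2_{21} = 0 / (2 * 16) = 0

0


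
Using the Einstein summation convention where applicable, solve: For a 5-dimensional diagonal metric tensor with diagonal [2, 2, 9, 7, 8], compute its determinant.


For a diagonal metric, the determinant is the product of diagonal entries.
Diagonal entries: 2, 2, 9, 7, 8
det(g) = 2 * 2 * 9 * 7 * 8 = 2016

2016


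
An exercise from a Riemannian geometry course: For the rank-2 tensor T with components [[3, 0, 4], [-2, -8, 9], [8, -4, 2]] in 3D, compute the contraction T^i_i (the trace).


The contraction (trace) of a rank-2 tensor is the sum of its diagonal elements.
Diagonal entries: A[1,1] = 3, A[2,2] = -8, A[3,3] = 2
Tr(A) = 3 + -8 + 2 = -3

-3


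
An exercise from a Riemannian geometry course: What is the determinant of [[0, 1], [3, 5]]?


For a 2x2 matrix [[a, b], [c, d]], det = a*d - b*c.
a = 0, b = 1, c = 3, d = 5
a*d = 0 * 5 = 0
b*c = 1 * 3 = 3
det = 0 - 3 = -3

-3


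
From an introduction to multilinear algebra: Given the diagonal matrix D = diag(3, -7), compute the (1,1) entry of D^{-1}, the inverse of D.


For a diagonal matrix, the inverse has entries (D^{-1})_{ii} = 1/d_{ii}.
The diagonal entries are: d_{11} = 3, d_{22} = -7
We need (D^{-1})_{11} = 1/d_{11} = 1/3 = 1/3

1/3


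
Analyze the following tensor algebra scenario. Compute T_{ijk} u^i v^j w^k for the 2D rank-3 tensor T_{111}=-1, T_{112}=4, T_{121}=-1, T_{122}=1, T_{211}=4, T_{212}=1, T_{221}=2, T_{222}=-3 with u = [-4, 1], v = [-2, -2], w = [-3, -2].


S = sum over i,j,k of T_{ijk} u_i v_j w_k. Expanding all 8 terms:
T_{111}*u_1*v_1*w_1 = -1*-4*-2*-3 = 24  (running total: 24)
T_{112}*u_1*v_1*w_2 = 4*-4*-2*-2 = -64  (running total: -40)
T_{121}*u_1*v_2*w_1 = -1*-4*-2*-3 = 24  (running total: -16)
T_{122}*u_1*v_2*w_2 = 1*-4*-2*-2 = -16  (running total: -32)
T_{211}*u_2*v_1*w_1 = 4*1*-2*-3 = 24  (running total: -8)
T_{212}*u_2*v_1*w_2 = 1*1*-2*-2 = 4  (running total: -4)
T_{221}*u_2*v_2*w_1 = 2*1*-2*-3 = 12  (running total: 8)
T_{222}*u_2*v_2*w_2 = -3*1*-2*-2 = -12  (running total: -4)
S = -4

-4


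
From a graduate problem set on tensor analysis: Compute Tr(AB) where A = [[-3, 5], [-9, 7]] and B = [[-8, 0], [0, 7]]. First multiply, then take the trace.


Tr(AB) = sum_i (AB)_{ii} where (AB)_{ii} = sum_k A_{ik} B_{ki}.
(AB)_{11} = -3*-8 + 5*0 = 24
(AB)_{22} = -9*0 + 7*7 = 49
Tr(AB) = 24 + 49 = 73

73


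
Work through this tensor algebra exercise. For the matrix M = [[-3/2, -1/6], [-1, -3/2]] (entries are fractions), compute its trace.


The trace is the sum of diagonal entries.
Diagonal: M[1,1] = -3/2, M[2,2] = -3/2
Tr(M) = -3/2 + -3/2
Computing step by step:
After adding M[1,1]: -3/2
After adding M[2,2]: -3
Tr(M) = -3

-3


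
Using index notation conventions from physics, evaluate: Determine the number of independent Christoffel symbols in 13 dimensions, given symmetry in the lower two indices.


Christoffel symbols Gamma^k_{ij} are symmetric in i,j, so there are d * d(d+1)/2 independent symbols.
d = 13
d(d+1)/2 = 13 * 14 / 2 = 91
Total = 13 * 91 = 1183

1183


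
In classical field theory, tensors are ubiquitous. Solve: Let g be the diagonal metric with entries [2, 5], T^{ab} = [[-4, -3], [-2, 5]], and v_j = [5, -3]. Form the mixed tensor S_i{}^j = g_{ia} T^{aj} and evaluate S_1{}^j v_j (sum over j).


Step 1: lower the first index. For a diagonal metric, g_{ia} T^{aj} = g_{ii} T^{ij} (no sum on i).
g_{11} = 2
S_1{}^1 = 2 * T^{11} = 2 * -4 = -8
S_1{}^2 = 2 * T^{12} = 2 * -3 = -6
Step 2: contract S_1{}^j with v_j.
S_1{}^1 * v_1 = -8 * 5 = -40
S_1{}^2 * v_2 = -6 * -3 = 18
Result = -40 + 18 = -22

-22


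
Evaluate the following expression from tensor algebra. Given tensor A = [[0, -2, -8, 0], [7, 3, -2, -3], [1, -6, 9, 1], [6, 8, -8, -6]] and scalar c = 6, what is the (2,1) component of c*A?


Scalar multiplication: (cA)_{ij} = c * A_{ij}.
c = 6
A_{21} = 7
(cA)_{21} = 6 * 7 = 42

42


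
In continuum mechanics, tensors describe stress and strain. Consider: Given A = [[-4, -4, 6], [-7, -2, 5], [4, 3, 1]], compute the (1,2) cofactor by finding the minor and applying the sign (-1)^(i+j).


To find cofactor C_{12}, delete row 1 and column 2.
The resulting 2x2 submatrix is: [[-7, 5], [4, 1]]
Minor M_{12} = -7*1 - 5*4
  = -7 - 20 = -27
Sign = (-1)^(1+2) = (-1)^3 = -1
Cofactor C_{12} = -1 * -27 = 27

27


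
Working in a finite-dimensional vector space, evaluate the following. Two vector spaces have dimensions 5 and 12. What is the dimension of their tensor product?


The dimension of a tensor product is the product of dimensions.
dim(V) = 5, dim(W) = 12
dim(V (x) W) = 5 * 12 = 60

60


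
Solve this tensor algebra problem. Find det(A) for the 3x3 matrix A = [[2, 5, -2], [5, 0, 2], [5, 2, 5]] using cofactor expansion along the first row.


Expanding along the first row, det(A) = a11*M_11 - a12*M_12 + a13*M_13, where M_1j is the (1,j) minor.
Minor M_11 = 0*5 - 2*2 = -4
Minor M_12 = 5*5 - 2*5 = 15
Minor M_13 = 5*2 - 0*5 = 10
det = 2*(-4) - 5*(15) + -2*(10)
    = -8 - 75 + -20
    = -103

-103


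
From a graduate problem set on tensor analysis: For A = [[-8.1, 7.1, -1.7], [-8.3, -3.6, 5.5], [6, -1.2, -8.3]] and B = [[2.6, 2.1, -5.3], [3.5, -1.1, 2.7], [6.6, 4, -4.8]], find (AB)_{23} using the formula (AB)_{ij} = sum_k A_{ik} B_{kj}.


(AB)_{ij} = sum_k A_{ik} B_{kj}.
For i=2, j=3:
A_{21} * B_{13} = -8.3 * -5.3 = 43.99
A_{22} * B_{23} = -3.6 * 2.7 = -9.72
A_{23} * B_{33} = 5.5 * -4.8 = -26.4
Sum = 43.99 + -9.72 + -26.4 = 7.87

7.87


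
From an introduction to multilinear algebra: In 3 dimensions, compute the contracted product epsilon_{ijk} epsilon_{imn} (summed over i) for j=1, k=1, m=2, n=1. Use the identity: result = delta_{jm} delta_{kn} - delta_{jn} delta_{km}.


Using the identity: epsilon_{ijk} epsilon_{imn} = delta_{jm} delta_{kn} - delta_{jn} delta_{km}.
delta_{12} = 0
delta_{11} = 1
delta_{11} = 1
delta_{12} = 0
Result = 0 * 1 - 1 * 0 = 0 - 0 = 0

0


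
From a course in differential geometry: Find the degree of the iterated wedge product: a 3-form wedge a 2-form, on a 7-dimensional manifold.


The degree of a wedge product is the sum of the degrees of the individual forms.
Degrees: 3, 2
Total degree = 3 + 2 = 5

5


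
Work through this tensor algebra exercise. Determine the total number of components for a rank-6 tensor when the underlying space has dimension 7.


The number of components of a rank-r tensor in d dimensions is d^r.
Here d = 7 and r = 6.
7^6 = 117649

117649


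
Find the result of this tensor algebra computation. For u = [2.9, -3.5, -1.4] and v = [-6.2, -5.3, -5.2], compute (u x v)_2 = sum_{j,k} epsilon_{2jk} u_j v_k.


(u x v)_2 = sum_{j,k} epsilon_{2jk} u_j v_k. Only permutations of (1,2,3) contribute; the two non-zero terms are:
eps_{213} u_1 v_3 = -1 * 2.9 * -5.2 = 15.08
eps_{231} u_3 v_1 = 1 * -1.4 * -6.2 = 8.68
(u x v)_2 = 23.76

23.76


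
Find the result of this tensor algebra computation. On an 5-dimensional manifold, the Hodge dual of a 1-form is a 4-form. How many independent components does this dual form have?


The Hodge dual of a p-form on an n-dimensional manifold is an (n-p)-form.
n = 5, p = 1, so dual degree = 5 - 1 = 4
The number of components is C(n, n-p) = C(5, 4) = 5

5


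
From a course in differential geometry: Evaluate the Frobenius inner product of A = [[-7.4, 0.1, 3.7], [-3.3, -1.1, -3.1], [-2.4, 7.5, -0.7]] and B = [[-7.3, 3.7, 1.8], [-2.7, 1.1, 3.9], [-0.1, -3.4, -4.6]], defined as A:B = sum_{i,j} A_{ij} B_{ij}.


A:B = sum over all i,j of A_{ij} * B_{ij}.
Row 1: -7.4*-7.3=54.02, 0.1*3.7=0.37, 3.7*1.8=6.66 => row sum = 61.05
Row 2: -3.3*-2.7=8.91, -1.1*1.1=-1.21, -3.1*3.9=-12.09 => row sum = -4.39
Row 3: -2.4*-0.1=0.24, 7.5*-3.4=-25.5, -0.7*-4.6=3.22 => row sum = -22.04
Total = 61.05 + -4.39 + -22.04 = 34.62

34.62


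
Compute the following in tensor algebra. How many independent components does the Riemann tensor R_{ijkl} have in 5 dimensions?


The Riemann tensor in d dimensions has d^2(d^2 - 1)/12 independent components.
d = 5, so d^2 = 25
d^2 - 1 = 24
d^2(d^2 - 1) = 25 * 24 = 600
Divide by 12: 600 / 12 = 50

50


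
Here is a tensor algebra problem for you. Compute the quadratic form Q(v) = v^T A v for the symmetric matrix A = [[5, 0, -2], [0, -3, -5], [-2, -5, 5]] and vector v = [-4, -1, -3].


First compute Av:
(Av)_1 = 5*-4 + 0*-1 + -2*-3 = -14
(Av)_2 = 0*-4 + -3*-1 + -5*-3 = 18
(Av)_3 = -2*-4 + -5*-1 + 5*-3 = -2
Av = [-14, 18, -2]
Then v^T (Av) = -4*-14 + -1*18 + -3*-2
= 56 + -18 + 6 = 44

44


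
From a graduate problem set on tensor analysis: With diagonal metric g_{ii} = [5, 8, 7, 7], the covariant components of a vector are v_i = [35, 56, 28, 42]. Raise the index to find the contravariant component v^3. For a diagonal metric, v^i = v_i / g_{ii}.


To raise an index with a diagonal metric: v^i = v_i / g_{ii}.
For index 3: v_3 = 28, g_{33} = 7
v^3 = 28 / 7 = 4

4


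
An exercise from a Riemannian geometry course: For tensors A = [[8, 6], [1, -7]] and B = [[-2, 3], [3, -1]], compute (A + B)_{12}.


Tensor addition is component-wise: (A + B)_{ij} = A_{ij} + B_{ij}.
A_{12} = 6
B_{12} = 3
(A + B)_{12} = 6 + 3 = 9

9


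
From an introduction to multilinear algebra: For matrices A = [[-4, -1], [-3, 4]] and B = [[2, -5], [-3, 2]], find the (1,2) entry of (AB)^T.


(AB)^T_{ij} = (AB)_{ji} = sum_k A_{jk} B_{ki}.
For i=1, j=2 we need (AB)_{21}:
A_{21} * B_{11} = -3 * 2 = -6
A_{22} * B_{21} = 4 * -3 = -12
Sum = -6 + -12 = -18

-18


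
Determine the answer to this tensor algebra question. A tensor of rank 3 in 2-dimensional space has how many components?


The number of components of a rank-r tensor in d dimensions is d^r.
Here d = 2 and r = 3.
2^3 = 8

8


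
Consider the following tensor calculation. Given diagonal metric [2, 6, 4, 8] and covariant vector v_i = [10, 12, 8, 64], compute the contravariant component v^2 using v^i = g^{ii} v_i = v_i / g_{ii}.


To raise an index with a diagonal metric: v^i = v_i / g_{ii}.
For index 2: v_2 = 12, g_{22} = 6
v^2 = 12 / 6 = 2

2


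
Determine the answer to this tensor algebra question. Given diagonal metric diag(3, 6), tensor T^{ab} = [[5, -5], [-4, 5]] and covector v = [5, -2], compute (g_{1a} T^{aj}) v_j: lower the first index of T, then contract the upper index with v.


Step 1: lower the first index. For a diagonal metric, g_{ia} T^{aj} = g_{ii} T^{ij} (no sum on i).
g_{11} = 3
S_1{}^1 = 3 * T^{11} = 3 * 5 = 15
S_1{}^2 = 3 * T^{12} = 3 * -5 = -15
Step 2: contract S_1{}^j with v_j.
S_1{}^1 * v_1 = 15 * 5 = 75
S_1{}^2 * v_2 = -15 * -2 = 30
Result = 75 + 30 = 105

105


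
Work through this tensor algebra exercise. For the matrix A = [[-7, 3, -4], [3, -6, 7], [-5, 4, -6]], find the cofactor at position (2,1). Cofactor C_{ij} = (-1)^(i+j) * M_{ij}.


To find cofactor C_{21}, delete row 2 and column 1.
The resulting 2x2 submatrix is: [[3, -4], [4, -6]]
Minor M_{21} = 3*-6 - -4*4
  = -18 - -16 = -2
Sign = (-1)^(2+1) = (-1)^3 = -1
Cofactor C_{21} = -1 * -2 = 2

2


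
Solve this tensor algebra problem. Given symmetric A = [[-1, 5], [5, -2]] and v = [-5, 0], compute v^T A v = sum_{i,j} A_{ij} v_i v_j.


First compute Av:
(Av)_1 = -1*-5 + 5*0 = 5
(Av)_2 = 5*-5 + -2*0 = -25
Av = [5, -25]
Then v^T (Av) = -5*5 + 0*-25
= -25 + 0 = -25

-25


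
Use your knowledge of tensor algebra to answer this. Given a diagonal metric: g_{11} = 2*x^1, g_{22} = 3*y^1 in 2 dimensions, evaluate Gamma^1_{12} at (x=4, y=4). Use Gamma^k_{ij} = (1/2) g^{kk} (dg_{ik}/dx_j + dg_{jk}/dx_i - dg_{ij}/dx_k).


For a diagonal metric, Gamma^k_{ij} = (1/2) g^{kk} (dg_{ik}/dx_j + dg_{jk}/dx_i - dg_{ij}/dx_k).
The metric is diagonal, so g_{ab} = 0 for a != b.
At the given point: g_{11} = 8, g_{22} = 12
g^{11} = 1/8
dg_{11}/dx_2 = dg_{11}/dx_2 = 0
dg_{21}/dx_1 = 0 (off-diagonal)
dg_{12}/dx_1 = 0 (off-diagonal)
Numerator = 0 + 0 - 0 = 0
Gamma^1_{12} = 0 / (2 * 8) = 0

0


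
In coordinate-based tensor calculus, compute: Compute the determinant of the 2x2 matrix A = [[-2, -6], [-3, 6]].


For a 2x2 matrix [[a, b], [c, d]], det = a*d - b*c.
a = -2, b = -6, c = -3, d = 6
a*d = -2 * 6 = -12
b*c = -6 * -3 = 18
det = -12 - 18 = -30

-30


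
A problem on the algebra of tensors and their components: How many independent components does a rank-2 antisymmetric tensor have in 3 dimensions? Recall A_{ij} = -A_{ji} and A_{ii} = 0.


An antisymmetric rank-2 tensor satisfies A_{ij} = -A_{ji}, so diagonal entries are zero.
The independent components are the upper-triangular entries: C(n, 2) = n(n-1)/2.
n = 3
C(3, 2) = 3 * 2 / 2 = 6 / 2 = 3

3


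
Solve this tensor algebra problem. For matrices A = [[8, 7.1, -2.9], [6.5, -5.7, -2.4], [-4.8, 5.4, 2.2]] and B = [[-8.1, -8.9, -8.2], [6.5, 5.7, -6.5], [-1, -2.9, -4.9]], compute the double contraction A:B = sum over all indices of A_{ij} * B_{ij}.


A:B = sum over all i,j of A_{ij} * B_{ij}.
Row 1: 8*-8.1=-64.8, 7.1*-8.9=-63.19, -2.9*-8.2=23.78 => row sum = -104.21
Row 2: 6.5*6.5=42.25, -5.7*5.7=-32.49, -2.4*-6.5=15.6 => row sum = 25.36
Row 3: -4.8*-1=4.8, 5.4*-2.9=-15.66, 2.2*-4.9=-10.78 => row sum = -21.64
Total = -104.21 + 25.36 + -21.64 = -100.49

-100.49


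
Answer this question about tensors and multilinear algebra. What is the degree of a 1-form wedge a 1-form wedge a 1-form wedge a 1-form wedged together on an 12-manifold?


The degree of a wedge product is the sum of the degrees of the individual forms.
Degrees: 1, 1, 1, 1
Total degree = 1 + 1 + 1 + 1 = 4

4


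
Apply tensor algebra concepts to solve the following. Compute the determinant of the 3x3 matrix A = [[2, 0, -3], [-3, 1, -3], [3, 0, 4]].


Expanding along the first row, det(A) = a11*M_11 - a12*M_12 + a13*M_13, where M_1j is the (1,j) minor.
Minor M_11 = 1*4 - -3*0 = 4
Minor M_12 = -3*4 - -3*3 = -3
Minor M_13 = -3*0 - 1*3 = -3
det = 2*(4) - 0*(-3) + -3*(-3)
    = 8 - 0 + 9
    = 17

17


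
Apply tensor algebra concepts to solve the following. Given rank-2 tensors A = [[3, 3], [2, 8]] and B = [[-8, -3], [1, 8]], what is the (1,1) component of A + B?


Tensor addition is component-wise: (A + B)_{ij} = A_{ij} + B_{ij}.
A_{11} = 3
B_{11} = -8
(A + B)_{11} = 3 + -8 = -5

-5


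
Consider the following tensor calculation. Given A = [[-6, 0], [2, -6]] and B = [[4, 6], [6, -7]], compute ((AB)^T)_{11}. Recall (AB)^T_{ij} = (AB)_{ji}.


(AB)^T_{ij} = (AB)_{ji} = sum_k A_{jk} B_{ki}.
For i=1, j=1 we need (AB)_{11}:
A_{11} * B_{11} = -6 * 4 = -24
A_{12} * B_{21} = 0 * 6 = 0
Sum = -24 + 0 = -24

-24


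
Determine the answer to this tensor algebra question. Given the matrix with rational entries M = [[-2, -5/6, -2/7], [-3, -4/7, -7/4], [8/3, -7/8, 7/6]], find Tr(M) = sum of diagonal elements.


The trace is the sum of diagonal entries.
Diagonal: M[1,1] = -2, M[2,2] = -4/7, M[3,3] = 7/6
Tr(M) = -2 + -4/7 + 7/6
Computing step by step:
After adding M[1,1]: -2
After adding M[2,2]: -18/7
After adding M[3,3]: -59/42
Tr(M) = -59/42

-59/42


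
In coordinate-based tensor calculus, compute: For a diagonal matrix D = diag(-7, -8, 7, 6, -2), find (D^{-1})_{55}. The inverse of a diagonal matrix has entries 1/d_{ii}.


For a diagonal matrix, the inverse has entries (D^{-1})_{ii} = 1/d_{ii}.
The diagonal entries are: d_{11} = -7, d_{22} = -8, d_{33} = 7, d_{44} = 6, d_{55} = -2
We need (D^{-1})_{55} = 1/d_{55} = 1/-2 = -1/2

-1/2


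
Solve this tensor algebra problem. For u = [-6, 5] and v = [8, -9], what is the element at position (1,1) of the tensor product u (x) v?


The outer product entry T_{ij} = u_i * v_j.
We need i=1, j=1.
u_1 = -6, v_1 = 8
T_{1,1} = -6 * 8 = -48

-48


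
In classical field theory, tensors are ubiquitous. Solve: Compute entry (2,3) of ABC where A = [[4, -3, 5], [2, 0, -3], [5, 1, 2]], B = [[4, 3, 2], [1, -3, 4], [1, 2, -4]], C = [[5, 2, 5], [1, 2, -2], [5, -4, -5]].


(ABC)_{23} = sum_m (AB)_{2m} C_{m3}. First compute row 2 of AB.
(AB)_{21} = 2*4 + 0*1 + -3*1 = 5
(AB)_{22} = 2*3 + 0*-3 + -3*2 = 0
(AB)_{23} = 2*2 + 0*4 + -3*-4 = 16
Now contract with column 3 of C:
(AB)_{21} * C_{13} = 5 * 5 = 25
(AB)_{22} * C_{23} = 0 * -2 = 0
(AB)_{23} * C_{33} = 16 * -5 = -80
(ABC)_{23} = 25 + 0 + -80 = -55

-55


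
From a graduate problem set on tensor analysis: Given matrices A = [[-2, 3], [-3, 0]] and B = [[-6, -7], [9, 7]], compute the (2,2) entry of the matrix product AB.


(AB)_{ij} = sum_k A_{ik} B_{kj}.
For i=2, j=2:
A_{21} * B_{12} = -3 * -7 = 21
A_{22} * B_{22} = 0 * 7 = 0
Sum = 21 + 0 = 21

21


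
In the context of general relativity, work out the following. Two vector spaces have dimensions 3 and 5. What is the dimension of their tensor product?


The dimension of a tensor product is the product of dimensions.
dim(V) = 3, dim(W) = 5
dim(V (x) W) = 3 * 5 = 15

15


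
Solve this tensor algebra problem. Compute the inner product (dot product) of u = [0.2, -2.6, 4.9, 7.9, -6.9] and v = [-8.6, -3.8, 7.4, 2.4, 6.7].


The inner product u . v = sum of u_i * v_i.
Term-by-term: 0.2 * -8.6, -2.6 * -3.8, 4.9 * 7.4, 7.9 * 2.4, -6.9 * 6.7
Products: -1.72, 9.88, 36.26, 18.96, -46.23
Sum = -1.72 + 9.88 + 36.26 + 18.96 + -46.23 = 17.15

17.15


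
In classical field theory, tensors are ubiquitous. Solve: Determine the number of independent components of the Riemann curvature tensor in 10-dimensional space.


The Riemann tensor in d dimensions has d^2(d^2 - 1)/12 independent components.
d = 10, so d^2 = 100
d^2 - 1 = 99
d^2(d^2 - 1) = 100 * 99 = 9900
Divide by 12: 9900 / 12 = 825

825


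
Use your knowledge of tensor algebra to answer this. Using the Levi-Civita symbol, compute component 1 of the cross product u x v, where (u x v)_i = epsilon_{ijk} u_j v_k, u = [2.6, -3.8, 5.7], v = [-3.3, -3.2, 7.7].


(u x v)_1 = sum_{j,k} epsilon_{1jk} u_j v_k. Only permutations of (1,2,3) contribute; the two non-zero terms are:
eps_{123} u_2 v_3 = 1 * -3.8 * 7.7 = -29.26
eps_{132} u_3 v_2 = -1 * 5.7 * -3.2 = 18.24
(u x v)_1 = -11.02

-11.02


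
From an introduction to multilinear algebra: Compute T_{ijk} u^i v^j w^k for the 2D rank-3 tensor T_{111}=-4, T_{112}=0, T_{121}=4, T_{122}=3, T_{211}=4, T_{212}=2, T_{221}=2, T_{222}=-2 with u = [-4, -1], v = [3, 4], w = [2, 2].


S = sum over i,j,k of T_{ijk} u_i v_j w_k. Expanding all 8 terms:
T_{111}*u_1*v_1*w_1 = -4*-4*3*2 = 96  (running total: 96)
T_{112}*u_1*v_1*w_2 = 0*-4*3*2 = 0  (running total: 96)
T_{121}*u_1*v_2*w_1 = 4*-4*4*2 = -128  (running total: -32)
T_{122}*u_1*v_2*w_2 = 3*-4*4*2 = -96  (running total: -128)
T_{211}*u_2*v_1*w_1 = 4*-1*3*2 = -24  (running total: -152)
T_{212}*u_2*v_1*w_2 = 2*-1*3*2 = -12  (running total: -164)
T_{221}*u_2*v_2*w_1 = 2*-1*4*2 = -16  (running total: -180)
T_{222}*u_2*v_2*w_2 = -2*-1*4*2 = 16  (running total: -164)
S = -164

-164


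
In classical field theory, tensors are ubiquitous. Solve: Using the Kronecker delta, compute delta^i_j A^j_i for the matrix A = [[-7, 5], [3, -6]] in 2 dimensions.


The contraction (trace) of a rank-2 tensor is the sum of its diagonal elements.
Diagonal entries: A[1,1] = -7, A[2,2] = -6
Tr(A) = -7 + -6 = -13

-13


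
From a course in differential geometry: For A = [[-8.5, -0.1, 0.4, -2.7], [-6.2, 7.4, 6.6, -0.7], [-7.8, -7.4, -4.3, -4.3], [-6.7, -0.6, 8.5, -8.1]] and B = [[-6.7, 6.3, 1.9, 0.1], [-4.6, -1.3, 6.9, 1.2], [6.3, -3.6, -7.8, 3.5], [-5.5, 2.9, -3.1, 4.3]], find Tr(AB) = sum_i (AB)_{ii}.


Tr(AB) = sum_i (AB)_{ii} where (AB)_{ii} = sum_k A_{ik} B_{ki}.
(AB)_{11} = -8.5*-6.7 + -0.1*-4.6 + 0.4*6.3 + -2.7*-5.5 = 74.78
(AB)_{22} = -6.2*6.3 + 7.4*-1.3 + 6.6*-3.6 + -0.7*2.9 = -74.47
(AB)_{33} = -7.8*1.9 + -7.4*6.9 + -4.3*-7.8 + -4.3*-3.1 = -19.01
(AB)_{44} = -6.7*0.1 + -0.6*1.2 + 8.5*3.5 + -8.1*4.3 = -6.47
Tr(AB) = 74.78 + -74.47 + -19.01 + -6.47 = -25.17

-25.17


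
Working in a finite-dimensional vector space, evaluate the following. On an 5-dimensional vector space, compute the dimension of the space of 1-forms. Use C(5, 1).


The dimension of the space of p-forms on an n-dimensional space is C(n, p).
n = 5, p = 1
C(5, 1) = 5! / (1! * 4!) = 5

5


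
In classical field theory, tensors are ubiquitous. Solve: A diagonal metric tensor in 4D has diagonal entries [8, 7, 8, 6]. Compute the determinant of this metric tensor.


For a diagonal metric, the determinant is the product of diagonal entries.
Diagonal entries: 8, 7, 8, 6
det(g) = 8 * 7 * 8 * 6 = 2688

2688


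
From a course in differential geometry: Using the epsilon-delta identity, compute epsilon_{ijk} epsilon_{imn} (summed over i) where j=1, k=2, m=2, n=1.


Using the identity: epsilon_{ijk} epsilon_{imn} = delta_{jm} delta_{kn} - delta_{jn} delta_{km}.
delta_{12} = 0
delta_{21} = 0
delta_{11} = 1
delta_{22} = 1
Result = 0 * 0 - 1 * 1 = 0 - 1 = -1

-1


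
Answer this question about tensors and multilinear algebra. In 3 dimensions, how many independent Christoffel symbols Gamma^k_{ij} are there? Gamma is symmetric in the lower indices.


Christoffel symbols Gamma^k_{ij} are symmetric in i,j, so there are d * d(d+1)/2 independent symbols.
d = 3
d(d+1)/2 = 3 * 4 / 2 = 6
Total = 3 * 6 = 18

18


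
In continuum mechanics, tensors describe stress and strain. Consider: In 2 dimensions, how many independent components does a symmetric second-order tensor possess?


A symmetric rank-2 tensor in d dimensions has d(d+1)/2 independent components.
d = 2
d(d+1)/2 = 2 * 3 / 2 = 6 / 2 = 3

3


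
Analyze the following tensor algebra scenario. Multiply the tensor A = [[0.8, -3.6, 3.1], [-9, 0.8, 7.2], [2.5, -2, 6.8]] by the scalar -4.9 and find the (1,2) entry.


Scalar multiplication: (cA)_{ij} = c * A_{ij}.
c = -4.9
A_{12} = -3.6
(cA)_{12} = -4.9 * -3.6 = 17.64

17.64


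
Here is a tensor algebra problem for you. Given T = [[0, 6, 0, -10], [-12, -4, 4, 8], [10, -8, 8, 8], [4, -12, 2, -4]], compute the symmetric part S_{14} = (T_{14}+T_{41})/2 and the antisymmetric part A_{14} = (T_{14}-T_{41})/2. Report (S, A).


T_{14} = -10
T_{41} = 4
S_{14} = (-10 + 4)/2 = -6/2 = -3
A_{14} = (-10 - 4)/2 = -14/2 = -7
Check: S + A = -3 + -7 = -10 = T_{14}.

(-3, -7)


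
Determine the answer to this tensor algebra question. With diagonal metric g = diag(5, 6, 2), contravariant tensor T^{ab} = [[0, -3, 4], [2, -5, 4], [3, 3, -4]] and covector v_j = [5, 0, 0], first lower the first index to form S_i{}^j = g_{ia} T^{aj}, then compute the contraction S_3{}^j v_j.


Step 1: lower the first index. For a diagonal metric, g_{ia} T^{aj} = g_{ii} T^{ij} (no sum on i).
g_{33} = 2
S_3{}^1 = 2 * T^{31} = 2 * 3 = 6
S_3{}^2 = 2 * T^{32} = 2 * 3 = 6
S_3{}^3 = 2 * T^{33} = 2 * -4 = -8
Step 2: contract S_3{}^j with v_j.
S_3{}^1 * v_1 = 6 * 5 = 30
S_3{}^2 * v_2 = 6 * 0 = 0
S_3{}^3 * v_3 = -8 * 0 = 0
Result = 30 + 0 + 0 = 30

30


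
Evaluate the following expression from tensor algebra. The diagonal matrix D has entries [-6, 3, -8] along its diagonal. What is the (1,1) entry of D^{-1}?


For a diagonal matrix, the inverse has entries (D^{-1})_{ii} = 1/d_{ii}.
The diagonal entries are: d_{11} = -6, d_{22} = 3, d_{33} = -8
We need (D^{-1})_{11} = 1/d_{11} = 1/-6 = -1/6

-1/6


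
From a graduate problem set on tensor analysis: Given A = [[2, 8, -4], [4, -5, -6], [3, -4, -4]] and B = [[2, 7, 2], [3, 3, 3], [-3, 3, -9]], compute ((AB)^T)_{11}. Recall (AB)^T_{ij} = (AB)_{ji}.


(AB)^T_{ij} = (AB)_{ji} = sum_k A_{jk} B_{ki}.
For i=1, j=1 we need (AB)_{11}:
A_{11} * B_{11} = 2 * 2 = 4
A_{12} * B_{21} = 8 * 3 = 24
A_{13} * B_{31} = -4 * -3 = 12
Sum = 4 + 24 + 12 = 40

40


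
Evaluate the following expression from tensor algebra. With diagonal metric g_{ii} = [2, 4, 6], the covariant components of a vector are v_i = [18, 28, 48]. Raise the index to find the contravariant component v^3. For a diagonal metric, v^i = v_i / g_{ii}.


To raise an index with a diagonal metric: v^i = v_i / g_{ii}.
For index 3: v_3 = 48, g_{33} = 6
v^3 = 48 / 6 = 8

8


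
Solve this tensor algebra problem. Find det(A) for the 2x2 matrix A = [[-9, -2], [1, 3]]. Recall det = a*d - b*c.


For a 2x2 matrix [[a, b], [c, d]], det = a*d - b*c.
a = -9, b = -2, c = 1, d = 3
a*d = -9 * 3 = -27
b*c = -2 * 1 = -2
det = -27 - -2 = -25

-25


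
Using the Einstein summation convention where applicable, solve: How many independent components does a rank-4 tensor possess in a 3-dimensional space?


The number of components of a rank-r tensor in d dimensions is d^r.
Here d = 3 and r = 4.
3^4 = 81

81


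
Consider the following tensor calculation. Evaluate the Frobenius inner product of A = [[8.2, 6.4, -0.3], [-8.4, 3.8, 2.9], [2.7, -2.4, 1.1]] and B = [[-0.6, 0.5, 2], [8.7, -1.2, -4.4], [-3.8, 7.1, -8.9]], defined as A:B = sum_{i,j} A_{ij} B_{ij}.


A:B = sum over all i,j of A_{ij} * B_{ij}.
Row 1: 8.2*-0.6=-4.92, 6.4*0.5=3.2, -0.3*2=-0.6 => row sum = -2.32
Row 2: -8.4*8.7=-73.08, 3.8*-1.2=-4.56, 2.9*-4.4=-12.76 => row sum = -90.4
Row 3: 2.7*-3.8=-10.26, -2.4*7.1=-17.04, 1.1*-8.9=-9.79 => row sum = -37.09
Total = -2.32 + -90.4 + -37.09 = -129.81

-129.81


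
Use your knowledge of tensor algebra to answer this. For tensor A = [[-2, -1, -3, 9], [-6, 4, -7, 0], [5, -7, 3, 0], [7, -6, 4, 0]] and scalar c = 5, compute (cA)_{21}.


Scalar multiplication: (cA)_{ij} = c * A_{ij}.
c = 5
A_{21} = -6
(cA)_{21} = 5 * -6 = -30

-30


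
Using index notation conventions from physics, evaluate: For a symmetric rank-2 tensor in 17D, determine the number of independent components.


A symmetric rank-2 tensor in d dimensions has d(d+1)/2 independent components.
d = 17
d(d+1)/2 = 17 * 18 / 2 = 306 / 2 = 153

153


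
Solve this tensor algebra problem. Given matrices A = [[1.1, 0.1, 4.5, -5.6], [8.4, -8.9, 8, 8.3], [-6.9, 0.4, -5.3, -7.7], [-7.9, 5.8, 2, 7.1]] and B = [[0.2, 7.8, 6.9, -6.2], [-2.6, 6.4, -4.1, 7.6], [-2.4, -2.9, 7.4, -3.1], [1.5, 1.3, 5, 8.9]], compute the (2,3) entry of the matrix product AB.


(AB)_{ij} = sum_k A_{ik} B_{kj}.
For i=2, j=3:
A_{21} * B_{13} = 8.4 * 6.9 = 57.96
A_{22} * B_{23} = -8.9 * -4.1 = 36.49
A_{23} * B_{33} = 8 * 7.4 = 59.2
A_{24} * B_{43} = 8.3 * 5 = 41.5
Sum = 57.96 + 36.49 + 59.2 + 41.5 = 195.15

195.15


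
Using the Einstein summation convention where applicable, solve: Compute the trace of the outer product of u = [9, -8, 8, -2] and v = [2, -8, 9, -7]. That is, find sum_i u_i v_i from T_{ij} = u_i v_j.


The outer product gives T_{ij} = u_i v_j.
The trace (contraction) is Tr(T) = sum_i T_{ii} = sum_i u_i v_i.
Diagonal entries:
T_{11} = u_1 * v_1 = 9 * 2 = 18
T_{22} = u_2 * v_2 = -8 * -8 = 64
T_{33} = u_3 * v_3 = 8 * 9 = 72
T_{44} = u_4 * v_4 = -2 * -7 = 14
Tr(T) = 18 + 64 + 72 + 14 = 168

168


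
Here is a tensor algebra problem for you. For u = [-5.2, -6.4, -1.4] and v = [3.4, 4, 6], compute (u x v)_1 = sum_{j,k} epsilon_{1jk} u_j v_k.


(u x v)_1 = sum_{j,k} epsilon_{1jk} u_j v_k. Only permutations of (1,2,3) contribute; the two non-zero terms are:
eps_{123} u_2 v_3 = 1 * -6.4 * 6 = -38.4
eps_{132} u_3 v_2 = -1 * -1.4 * 4 = 5.6
(u x v)_1 = -32.8

-32.8


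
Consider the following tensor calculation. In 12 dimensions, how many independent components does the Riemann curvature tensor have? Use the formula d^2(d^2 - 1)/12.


The Riemann tensor in d dimensions has d^2(d^2 - 1)/12 independent components.
d = 12, so d^2 = 144
d^2 - 1 = 143
d^2(d^2 - 1) = 144 * 143 = 20592
Divide by 12: 20592 / 12 = 1716

1716


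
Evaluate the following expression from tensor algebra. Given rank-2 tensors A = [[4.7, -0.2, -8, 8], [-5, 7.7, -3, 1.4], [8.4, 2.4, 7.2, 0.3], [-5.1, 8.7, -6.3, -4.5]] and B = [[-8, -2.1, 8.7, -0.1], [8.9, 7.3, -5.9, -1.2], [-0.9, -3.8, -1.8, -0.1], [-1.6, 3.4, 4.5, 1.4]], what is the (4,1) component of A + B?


Tensor addition is component-wise: (A + B)_{ij} = A_{ij} + B_{ij}.
A_{41} = -5.1
B_{41} = -1.6
(A + B)_{41} = -5.1 + -1.6 = -6.7

-6.7


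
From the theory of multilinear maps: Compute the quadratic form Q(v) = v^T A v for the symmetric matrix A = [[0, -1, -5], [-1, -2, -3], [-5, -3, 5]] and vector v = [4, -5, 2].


First compute Av:
(Av)_1 = 0*4 + -1*-5 + -5*2 = -5
(Av)_2 = -1*4 + -2*-5 + -3*2 = 0
(Av)_3 = -5*4 + -3*-5 + 5*2 = 5
Av = [-5, 0, 5]
Then v^T (Av) = 4*-5 + -5*0 + 2*5
= -20 + 0 + 10 = -10

-10


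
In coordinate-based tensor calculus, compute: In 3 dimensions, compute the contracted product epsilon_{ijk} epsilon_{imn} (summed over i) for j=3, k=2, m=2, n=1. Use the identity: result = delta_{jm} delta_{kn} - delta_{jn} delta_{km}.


Using the identity: epsilon_{ijk} epsilon_{imn} = delta_{jm} delta_{kn} - delta_{jn} delta_{km}.
delta_{32} = 0
delta_{21} = 0
delta_{31} = 0
delta_{22} = 1
Result = 0 * 0 - 0 * 1 = 0 - 0 = 0

0


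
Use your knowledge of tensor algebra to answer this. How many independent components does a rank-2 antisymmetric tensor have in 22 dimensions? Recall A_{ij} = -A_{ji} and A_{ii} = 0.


An antisymmetric rank-2 tensor satisfies A_{ij} = -A_{ji}, so diagonal entries are zero.
The independent components are the upper-triangular entries: C(n, 2) = n(n-1)/2.
n = 22
C(22, 2) = 22 * 21 / 2 = 462 / 2 = 231

231


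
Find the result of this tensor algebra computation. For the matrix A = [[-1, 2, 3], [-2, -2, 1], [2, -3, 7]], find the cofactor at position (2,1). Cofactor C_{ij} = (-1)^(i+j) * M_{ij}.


To find cofactor C_{21}, delete row 2 and column 1.
The resulting 2x2 submatrix is: [[2, 3], [-3, 7]]
Minor M_{21} = 2*7 - 3*-3
  = 14 - -9 = 23
Sign = (-1)^(2+1) = (-1)^3 = -1
Cofactor C_{21} = -1 * 23 = -23

-23


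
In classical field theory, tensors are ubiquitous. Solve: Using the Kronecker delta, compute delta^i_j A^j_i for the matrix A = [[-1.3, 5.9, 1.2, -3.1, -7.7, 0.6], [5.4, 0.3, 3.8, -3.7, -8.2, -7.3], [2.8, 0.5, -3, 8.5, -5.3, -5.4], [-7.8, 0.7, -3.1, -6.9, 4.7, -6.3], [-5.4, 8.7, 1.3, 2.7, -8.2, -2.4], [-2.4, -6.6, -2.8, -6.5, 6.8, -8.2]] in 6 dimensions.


The contraction (trace) of a rank-2 tensor is the sum of its diagonal elements.
Diagonal entries: A[1,1] = -1.3, A[2,2] = 0.3, A[3,3] = -3, A[4,4] = -6.9, A[5,5] = -8.2, A[6,6] = -8.2
Tr(A) = -1.3 + 0.3 + -3 + -6.9 + -8.2 + -8.2 = -27.3

-27.3


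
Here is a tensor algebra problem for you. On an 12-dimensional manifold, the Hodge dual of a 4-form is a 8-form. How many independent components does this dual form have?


The Hodge dual of a p-form on an n-dimensional manifold is an (n-p)-form.
n = 12, p = 4, so dual degree = 12 - 4 = 8
The number of components is C(n, n-p) = C(12, 8) = 495

495


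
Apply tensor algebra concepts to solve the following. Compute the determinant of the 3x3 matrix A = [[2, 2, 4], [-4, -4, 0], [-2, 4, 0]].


Expanding along the first row, det(A) = a11*M_11 - a12*M_12 + a13*M_13, where M_1j is the (1,j) minor.
Minor M_11 = -4*0 - 0*4 = 0
Minor M_12 = -4*0 - 0*-2 = 0
Minor M_13 = -4*4 - -4*-2 = -24
det = 2*(0) - 2*(0) + 4*(-24)
    = 0 - 0 + -96
    = -96

-96


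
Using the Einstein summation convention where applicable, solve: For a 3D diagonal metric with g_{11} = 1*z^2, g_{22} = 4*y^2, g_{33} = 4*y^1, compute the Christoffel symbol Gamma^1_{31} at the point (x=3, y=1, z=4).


For a diagonal metric, Gamma^k_{ij} = (1/2) g^{kk} (dg_{ik}/dx_j + dg_{jk}/dx_i - dg_{ij}/dx_k).
The metric is diagonal, so g_{ab} = 0 for a != b.
At the given point: g_{11} = 16, g_{22} = 4, g_{33} = 4
g^{11} = 1/16
dg_{31}/dx_1 = 0 (off-diagonal)
dg_{11}/dx_3 = dg_{11}/dx_3 = 8
dg_{31}/dx_1 = 0 (off-diagonal)
Numerator = 0 + 8 - 0 = 8
Gamma^1_{31} = 8 / (2 * 16) = 1/4

1/4


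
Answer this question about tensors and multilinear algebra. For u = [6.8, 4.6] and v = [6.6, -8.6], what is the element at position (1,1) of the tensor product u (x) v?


The outer product entry T_{ij} = u_i * v_j.
We need i=1, j=1.
u_1 = 6.8, v_1 = 6.6
T_{1,1} = 6.8 * 6.6 = 44.88

44.88


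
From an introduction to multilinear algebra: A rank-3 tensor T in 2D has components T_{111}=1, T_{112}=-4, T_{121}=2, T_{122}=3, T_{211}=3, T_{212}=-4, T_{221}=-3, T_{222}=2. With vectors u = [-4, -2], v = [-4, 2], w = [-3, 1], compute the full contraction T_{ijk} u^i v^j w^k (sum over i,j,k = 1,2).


S = sum over i,j,k of T_{ijk} u_i v_j w_k. Expanding all 8 terms:
T_{111}*u_1*v_1*w_1 = 1*-4*-4*-3 = -48  (running total: -48)
T_{112}*u_1*v_1*w_2 = -4*-4*-4*1 = -64  (running total: -112)
T_{121}*u_1*v_2*w_1 = 2*-4*2*-3 = 48  (running total: -64)
T_{122}*u_1*v_2*w_2 = 3*-4*2*1 = -24  (running total: -88)
T_{211}*u_2*v_1*w_1 = 3*-2*-4*-3 = -72  (running total: -160)
T_{212}*u_2*v_1*w_2 = -4*-2*-4*1 = -32  (running total: -192)
T_{221}*u_2*v_2*w_1 = -3*-2*2*-3 = -36  (running total: -228)
T_{222}*u_2*v_2*w_2 = 2*-2*2*1 = -8  (running total: -236)
S = -236

-236


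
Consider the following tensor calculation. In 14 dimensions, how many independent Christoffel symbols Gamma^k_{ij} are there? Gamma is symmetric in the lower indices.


Christoffel symbols Gamma^k_{ij} are symmetric in i,j, so there are d * d(d+1)/2 independent symbols.
d = 14
d(d+1)/2 = 14 * 15 / 2 = 105
Total = 14 * 105 = 1470

1470


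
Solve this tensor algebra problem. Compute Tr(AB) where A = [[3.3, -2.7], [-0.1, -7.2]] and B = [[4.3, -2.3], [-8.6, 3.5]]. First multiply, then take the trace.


Tr(AB) = sum_i (AB)_{ii} where (AB)_{ii} = sum_k A_{ik} B_{ki}.
(AB)_{11} = 3.3*4.3 + -2.7*-8.6 = 37.41
(AB)_{22} = -0.1*-2.3 + -7.2*3.5 = -24.97
Tr(AB) = 37.41 + -24.97 = 12.44

12.44


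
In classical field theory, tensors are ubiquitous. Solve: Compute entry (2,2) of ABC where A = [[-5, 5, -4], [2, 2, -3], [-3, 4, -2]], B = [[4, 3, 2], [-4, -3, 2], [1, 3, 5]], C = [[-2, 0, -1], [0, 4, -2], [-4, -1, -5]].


(ABC)_{22} = sum_m (AB)_{2m} C_{m2}. First compute row 2 of AB.
(AB)_{21} = 2*4 + 2*-4 + -3*1 = -3
(AB)_{22} = 2*3 + 2*-3 + -3*3 = -9
(AB)_{23} = 2*2 + 2*2 + -3*5 = -7
Now contract with column 2 of C:
(AB)_{21} * C_{12} = -3 * 0 = 0
(AB)_{22} * C_{22} = -9 * 4 = -36
(AB)_{23} * C_{32} = -7 * -1 = 7
(ABC)_{22} = 0 + -36 + 7 = -29

-29


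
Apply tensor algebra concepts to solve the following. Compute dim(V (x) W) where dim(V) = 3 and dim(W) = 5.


The dimension of a tensor product is the product of dimensions.
dim(V) = 3, dim(W) = 5
dim(V (x) W) = 3 * 5 = 15

15


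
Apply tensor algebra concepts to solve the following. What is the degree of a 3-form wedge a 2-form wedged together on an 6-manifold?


The degree of a wedge product is the sum of the degrees of the individual forms.
Degrees: 3, 2
Total degree = 3 + 2 = 5

5


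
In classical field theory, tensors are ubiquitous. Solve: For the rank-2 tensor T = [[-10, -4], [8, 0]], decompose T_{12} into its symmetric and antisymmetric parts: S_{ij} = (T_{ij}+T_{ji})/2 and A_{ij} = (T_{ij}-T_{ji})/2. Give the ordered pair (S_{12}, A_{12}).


T_{12} = -4
T_{21} = 8
S_{12} = (-4 + 8)/2 = 4/2 = 2
A_{12} = (-4 - 8)/2 = -12/2 = -6
Check: S + A = 2 + -6 = -4 = T_{12}.

(2, -6)


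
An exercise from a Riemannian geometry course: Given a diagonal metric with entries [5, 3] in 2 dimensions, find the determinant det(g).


For a diagonal metric, the determinant is the product of diagonal entries.
Diagonal entries: 5, 3
det(g) = 5 * 3 = 15

15


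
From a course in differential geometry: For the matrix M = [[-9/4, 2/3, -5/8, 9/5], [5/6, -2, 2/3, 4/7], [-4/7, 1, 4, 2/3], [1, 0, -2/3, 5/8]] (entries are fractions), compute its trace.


The trace is the sum of diagonal entries.
Diagonal: M[1,1] = -9/4, M[2,2] = -2, M[3,3] = 4, M[4,4] = 5/8
Tr(M) = -9/4 + -2 + 4 + 5/8
Computing step by step:
After adding M[1,1]: -9/4
After adding M[2,2]: -17/4
After adding M[3,3]: -1/4
After adding M[4,4]: 3/8
Tr(M) = 3/8

3/8


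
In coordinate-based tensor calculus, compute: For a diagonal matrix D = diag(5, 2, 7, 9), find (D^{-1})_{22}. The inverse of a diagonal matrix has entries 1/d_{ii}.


For a diagonal matrix, the inverse has entries (D^{-1})_{ii} = 1/d_{ii}.
The diagonal entries are: d_{11} = 5, d_{22} = 2, d_{33} = 7, d_{44} = 9
We need (D^{-1})_{22} = 1/d_{22} = 1/2 = 1/2

1/2


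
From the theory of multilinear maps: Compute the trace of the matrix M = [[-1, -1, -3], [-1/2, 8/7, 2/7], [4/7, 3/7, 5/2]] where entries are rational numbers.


The trace is the sum of diagonal entries.
Diagonal: M[1,1] = -1, M[2,2] = 8/7, M[3,3] = 5/2
Tr(M) = -1 + 8/7 + 5/2
Computing step by step:
After adding M[1,1]: -1
After adding M[2,2]: 1/7
After adding M[3,3]: 37/14
Tr(M) = 37/14

37/14


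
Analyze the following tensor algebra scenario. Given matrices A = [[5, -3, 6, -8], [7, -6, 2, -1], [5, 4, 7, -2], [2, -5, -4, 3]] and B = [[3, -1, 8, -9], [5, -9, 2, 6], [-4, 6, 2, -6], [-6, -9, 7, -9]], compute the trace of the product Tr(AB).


Tr(AB) = sum_i (AB)_{ii} where (AB)_{ii} = sum_k A_{ik} B_{ki}.
(AB)_{11} = 5*3 + -3*5 + 6*-4 + -8*-6 = 24
(AB)_{22} = 7*-1 + -6*-9 + 2*6 + -1*-9 = 68
(AB)_{33} = 5*8 + 4*2 + 7*2 + -2*7 = 48
(AB)_{44} = 2*-9 + -5*6 + -4*-6 + 3*-9 = -51
Tr(AB) = 24 + 68 + 48 + -51 = 89

89


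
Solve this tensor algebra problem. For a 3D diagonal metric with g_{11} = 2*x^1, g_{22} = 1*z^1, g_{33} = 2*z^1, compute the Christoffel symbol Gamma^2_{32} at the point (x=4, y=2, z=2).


For a diagonal metric, Gamma^k_{ij} = (1/2) g^{kk} (dg_{ik}/dx_j + dg_{jk}/dx_i - dg_{ij}/dx_k).
The metric is diagonal, so g_{ab} = 0 for a != b.
At the given point: g_{11} = 8, g_{22} = 2, g_{33} = 4
g^{22} = 1/2
dg_{32}/dx_2 = 0 (off-diagonal)
dg_{22}/dx_3 = dg_{22}/dx_3 = 1
dg_{32}/dx_2 = 0 (off-diagonal)
Numerator = 0 + 1 - 0 = 1
Gamma^2_{32} = 1 / (2 * 2) = 1/4

1/4
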